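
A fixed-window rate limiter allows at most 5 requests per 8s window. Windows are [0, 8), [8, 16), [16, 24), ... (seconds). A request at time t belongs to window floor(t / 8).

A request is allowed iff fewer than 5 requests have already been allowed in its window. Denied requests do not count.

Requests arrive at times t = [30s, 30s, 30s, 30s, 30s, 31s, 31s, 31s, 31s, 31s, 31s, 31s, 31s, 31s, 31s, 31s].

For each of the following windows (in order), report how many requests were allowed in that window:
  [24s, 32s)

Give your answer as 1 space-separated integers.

Processing requests:
  req#1 t=30s (window 3): ALLOW
  req#2 t=30s (window 3): ALLOW
  req#3 t=30s (window 3): ALLOW
  req#4 t=30s (window 3): ALLOW
  req#5 t=30s (window 3): ALLOW
  req#6 t=31s (window 3): DENY
  req#7 t=31s (window 3): DENY
  req#8 t=31s (window 3): DENY
  req#9 t=31s (window 3): DENY
  req#10 t=31s (window 3): DENY
  req#11 t=31s (window 3): DENY
  req#12 t=31s (window 3): DENY
  req#13 t=31s (window 3): DENY
  req#14 t=31s (window 3): DENY
  req#15 t=31s (window 3): DENY
  req#16 t=31s (window 3): DENY

Allowed counts by window: 5

Answer: 5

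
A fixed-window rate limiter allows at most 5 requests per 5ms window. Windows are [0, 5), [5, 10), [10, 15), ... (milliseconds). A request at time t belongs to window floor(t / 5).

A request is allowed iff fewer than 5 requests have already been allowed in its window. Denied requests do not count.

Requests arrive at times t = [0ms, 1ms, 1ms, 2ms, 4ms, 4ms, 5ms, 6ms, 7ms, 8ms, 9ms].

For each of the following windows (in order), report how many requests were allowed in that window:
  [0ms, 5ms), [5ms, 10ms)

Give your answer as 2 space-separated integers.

Processing requests:
  req#1 t=0ms (window 0): ALLOW
  req#2 t=1ms (window 0): ALLOW
  req#3 t=1ms (window 0): ALLOW
  req#4 t=2ms (window 0): ALLOW
  req#5 t=4ms (window 0): ALLOW
  req#6 t=4ms (window 0): DENY
  req#7 t=5ms (window 1): ALLOW
  req#8 t=6ms (window 1): ALLOW
  req#9 t=7ms (window 1): ALLOW
  req#10 t=8ms (window 1): ALLOW
  req#11 t=9ms (window 1): ALLOW

Allowed counts by window: 5 5

Answer: 5 5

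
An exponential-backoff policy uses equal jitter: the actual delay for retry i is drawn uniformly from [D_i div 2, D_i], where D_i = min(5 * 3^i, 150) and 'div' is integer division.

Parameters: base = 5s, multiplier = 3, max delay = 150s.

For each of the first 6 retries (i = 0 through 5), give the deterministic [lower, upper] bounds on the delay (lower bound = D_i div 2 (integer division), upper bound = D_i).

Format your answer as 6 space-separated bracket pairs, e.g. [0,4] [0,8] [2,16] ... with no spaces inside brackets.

Computing bounds per retry:
  i=0: D_i=min(5*3^0,150)=5, bounds=[2,5]
  i=1: D_i=min(5*3^1,150)=15, bounds=[7,15]
  i=2: D_i=min(5*3^2,150)=45, bounds=[22,45]
  i=3: D_i=min(5*3^3,150)=135, bounds=[67,135]
  i=4: D_i=min(5*3^4,150)=150, bounds=[75,150]
  i=5: D_i=min(5*3^5,150)=150, bounds=[75,150]

Answer: [2,5] [7,15] [22,45] [67,135] [75,150] [75,150]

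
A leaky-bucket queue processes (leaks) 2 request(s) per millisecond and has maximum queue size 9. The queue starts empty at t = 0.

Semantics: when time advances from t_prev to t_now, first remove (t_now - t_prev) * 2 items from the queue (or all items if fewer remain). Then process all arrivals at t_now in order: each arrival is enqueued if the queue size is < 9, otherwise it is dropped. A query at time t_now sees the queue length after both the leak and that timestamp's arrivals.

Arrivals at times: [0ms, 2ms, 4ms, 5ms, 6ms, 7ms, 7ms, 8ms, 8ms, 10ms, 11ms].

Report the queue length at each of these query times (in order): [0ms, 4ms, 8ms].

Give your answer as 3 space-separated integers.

Queue lengths at query times:
  query t=0ms: backlog = 1
  query t=4ms: backlog = 1
  query t=8ms: backlog = 2

Answer: 1 1 2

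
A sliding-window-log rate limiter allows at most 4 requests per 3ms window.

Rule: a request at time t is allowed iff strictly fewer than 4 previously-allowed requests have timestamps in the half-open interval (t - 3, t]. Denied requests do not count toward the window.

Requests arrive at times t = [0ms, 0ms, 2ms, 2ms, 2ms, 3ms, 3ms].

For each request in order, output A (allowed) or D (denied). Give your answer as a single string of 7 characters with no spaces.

Answer: AAAADAA

Derivation:
Tracking allowed requests in the window:
  req#1 t=0ms: ALLOW
  req#2 t=0ms: ALLOW
  req#3 t=2ms: ALLOW
  req#4 t=2ms: ALLOW
  req#5 t=2ms: DENY
  req#6 t=3ms: ALLOW
  req#7 t=3ms: ALLOW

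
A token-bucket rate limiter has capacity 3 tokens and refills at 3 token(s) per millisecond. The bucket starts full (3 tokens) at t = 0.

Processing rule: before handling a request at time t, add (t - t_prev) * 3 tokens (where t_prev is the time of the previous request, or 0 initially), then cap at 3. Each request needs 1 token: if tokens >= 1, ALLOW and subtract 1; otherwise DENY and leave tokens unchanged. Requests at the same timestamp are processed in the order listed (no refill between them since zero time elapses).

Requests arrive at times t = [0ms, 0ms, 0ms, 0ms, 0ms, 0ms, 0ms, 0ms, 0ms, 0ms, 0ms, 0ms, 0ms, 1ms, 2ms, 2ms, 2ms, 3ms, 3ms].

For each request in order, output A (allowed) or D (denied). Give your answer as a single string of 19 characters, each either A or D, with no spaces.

Answer: AAADDDDDDDDDDAAAAAA

Derivation:
Simulating step by step:
  req#1 t=0ms: ALLOW
  req#2 t=0ms: ALLOW
  req#3 t=0ms: ALLOW
  req#4 t=0ms: DENY
  req#5 t=0ms: DENY
  req#6 t=0ms: DENY
  req#7 t=0ms: DENY
  req#8 t=0ms: DENY
  req#9 t=0ms: DENY
  req#10 t=0ms: DENY
  req#11 t=0ms: DENY
  req#12 t=0ms: DENY
  req#13 t=0ms: DENY
  req#14 t=1ms: ALLOW
  req#15 t=2ms: ALLOW
  req#16 t=2ms: ALLOW
  req#17 t=2ms: ALLOW
  req#18 t=3ms: ALLOW
  req#19 t=3ms: ALLOW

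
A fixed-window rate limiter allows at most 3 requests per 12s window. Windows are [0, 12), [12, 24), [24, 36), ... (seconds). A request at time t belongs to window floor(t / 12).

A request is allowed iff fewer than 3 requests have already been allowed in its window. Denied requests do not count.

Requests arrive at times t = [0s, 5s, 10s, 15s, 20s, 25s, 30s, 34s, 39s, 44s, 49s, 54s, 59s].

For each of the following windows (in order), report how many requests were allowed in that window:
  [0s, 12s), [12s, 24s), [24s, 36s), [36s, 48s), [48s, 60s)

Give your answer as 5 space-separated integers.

Answer: 3 2 3 2 3

Derivation:
Processing requests:
  req#1 t=0s (window 0): ALLOW
  req#2 t=5s (window 0): ALLOW
  req#3 t=10s (window 0): ALLOW
  req#4 t=15s (window 1): ALLOW
  req#5 t=20s (window 1): ALLOW
  req#6 t=25s (window 2): ALLOW
  req#7 t=30s (window 2): ALLOW
  req#8 t=34s (window 2): ALLOW
  req#9 t=39s (window 3): ALLOW
  req#10 t=44s (window 3): ALLOW
  req#11 t=49s (window 4): ALLOW
  req#12 t=54s (window 4): ALLOW
  req#13 t=59s (window 4): ALLOW

Allowed counts by window: 3 2 3 2 3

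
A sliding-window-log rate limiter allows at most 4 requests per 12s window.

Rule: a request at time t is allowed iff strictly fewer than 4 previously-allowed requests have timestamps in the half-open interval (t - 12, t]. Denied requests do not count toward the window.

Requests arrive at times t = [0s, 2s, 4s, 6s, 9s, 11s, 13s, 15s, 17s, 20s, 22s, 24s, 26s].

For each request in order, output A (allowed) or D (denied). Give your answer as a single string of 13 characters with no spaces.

Answer: AAAADDAAAADDA

Derivation:
Tracking allowed requests in the window:
  req#1 t=0s: ALLOW
  req#2 t=2s: ALLOW
  req#3 t=4s: ALLOW
  req#4 t=6s: ALLOW
  req#5 t=9s: DENY
  req#6 t=11s: DENY
  req#7 t=13s: ALLOW
  req#8 t=15s: ALLOW
  req#9 t=17s: ALLOW
  req#10 t=20s: ALLOW
  req#11 t=22s: DENY
  req#12 t=24s: DENY
  req#13 t=26s: ALLOW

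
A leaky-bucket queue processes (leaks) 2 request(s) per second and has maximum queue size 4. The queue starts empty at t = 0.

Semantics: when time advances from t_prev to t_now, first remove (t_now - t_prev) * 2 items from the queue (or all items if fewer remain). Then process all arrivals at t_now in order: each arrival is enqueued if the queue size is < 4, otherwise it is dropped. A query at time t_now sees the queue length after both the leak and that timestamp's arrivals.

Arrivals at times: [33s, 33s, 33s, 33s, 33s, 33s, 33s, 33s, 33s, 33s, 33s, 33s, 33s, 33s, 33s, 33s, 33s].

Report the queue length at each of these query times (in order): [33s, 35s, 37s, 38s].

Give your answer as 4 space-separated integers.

Answer: 4 0 0 0

Derivation:
Queue lengths at query times:
  query t=33s: backlog = 4
  query t=35s: backlog = 0
  query t=37s: backlog = 0
  query t=38s: backlog = 0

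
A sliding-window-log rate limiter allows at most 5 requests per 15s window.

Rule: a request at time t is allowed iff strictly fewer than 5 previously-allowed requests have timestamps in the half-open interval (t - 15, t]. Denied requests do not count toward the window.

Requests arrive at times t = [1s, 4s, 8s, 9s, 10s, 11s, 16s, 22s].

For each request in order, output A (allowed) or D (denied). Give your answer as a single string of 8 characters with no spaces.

Answer: AAAAADAA

Derivation:
Tracking allowed requests in the window:
  req#1 t=1s: ALLOW
  req#2 t=4s: ALLOW
  req#3 t=8s: ALLOW
  req#4 t=9s: ALLOW
  req#5 t=10s: ALLOW
  req#6 t=11s: DENY
  req#7 t=16s: ALLOW
  req#8 t=22s: ALLOW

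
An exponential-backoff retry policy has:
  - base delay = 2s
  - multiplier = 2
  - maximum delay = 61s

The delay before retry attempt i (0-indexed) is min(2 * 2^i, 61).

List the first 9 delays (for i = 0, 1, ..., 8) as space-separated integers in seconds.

Computing each delay:
  i=0: min(2*2^0, 61) = 2
  i=1: min(2*2^1, 61) = 4
  i=2: min(2*2^2, 61) = 8
  i=3: min(2*2^3, 61) = 16
  i=4: min(2*2^4, 61) = 32
  i=5: min(2*2^5, 61) = 61
  i=6: min(2*2^6, 61) = 61
  i=7: min(2*2^7, 61) = 61
  i=8: min(2*2^8, 61) = 61

Answer: 2 4 8 16 32 61 61 61 61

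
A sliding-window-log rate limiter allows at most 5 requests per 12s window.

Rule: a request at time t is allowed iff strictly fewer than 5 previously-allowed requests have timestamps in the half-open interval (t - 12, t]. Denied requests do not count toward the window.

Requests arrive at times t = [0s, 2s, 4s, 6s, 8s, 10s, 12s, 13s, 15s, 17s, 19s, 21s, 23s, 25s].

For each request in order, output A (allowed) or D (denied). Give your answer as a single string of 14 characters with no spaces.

Tracking allowed requests in the window:
  req#1 t=0s: ALLOW
  req#2 t=2s: ALLOW
  req#3 t=4s: ALLOW
  req#4 t=6s: ALLOW
  req#5 t=8s: ALLOW
  req#6 t=10s: DENY
  req#7 t=12s: ALLOW
  req#8 t=13s: DENY
  req#9 t=15s: ALLOW
  req#10 t=17s: ALLOW
  req#11 t=19s: ALLOW
  req#12 t=21s: ALLOW
  req#13 t=23s: DENY
  req#14 t=25s: ALLOW

Answer: AAAAADADAAAADA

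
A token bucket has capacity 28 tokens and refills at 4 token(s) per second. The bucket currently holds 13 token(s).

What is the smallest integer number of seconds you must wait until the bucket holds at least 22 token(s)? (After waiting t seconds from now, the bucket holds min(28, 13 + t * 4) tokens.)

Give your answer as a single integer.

Answer: 3

Derivation:
Need 13 + t * 4 >= 22, so t >= 9/4.
Smallest integer t = ceil(9/4) = 3.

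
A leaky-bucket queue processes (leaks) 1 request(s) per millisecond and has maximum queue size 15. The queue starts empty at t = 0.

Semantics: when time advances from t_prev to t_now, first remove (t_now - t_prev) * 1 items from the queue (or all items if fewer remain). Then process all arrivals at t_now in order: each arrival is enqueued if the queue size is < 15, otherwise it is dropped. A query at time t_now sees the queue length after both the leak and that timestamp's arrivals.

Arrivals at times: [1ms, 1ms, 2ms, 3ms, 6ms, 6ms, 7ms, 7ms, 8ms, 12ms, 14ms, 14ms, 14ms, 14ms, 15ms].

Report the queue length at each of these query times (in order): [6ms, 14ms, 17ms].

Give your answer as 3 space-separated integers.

Answer: 2 4 2

Derivation:
Queue lengths at query times:
  query t=6ms: backlog = 2
  query t=14ms: backlog = 4
  query t=17ms: backlog = 2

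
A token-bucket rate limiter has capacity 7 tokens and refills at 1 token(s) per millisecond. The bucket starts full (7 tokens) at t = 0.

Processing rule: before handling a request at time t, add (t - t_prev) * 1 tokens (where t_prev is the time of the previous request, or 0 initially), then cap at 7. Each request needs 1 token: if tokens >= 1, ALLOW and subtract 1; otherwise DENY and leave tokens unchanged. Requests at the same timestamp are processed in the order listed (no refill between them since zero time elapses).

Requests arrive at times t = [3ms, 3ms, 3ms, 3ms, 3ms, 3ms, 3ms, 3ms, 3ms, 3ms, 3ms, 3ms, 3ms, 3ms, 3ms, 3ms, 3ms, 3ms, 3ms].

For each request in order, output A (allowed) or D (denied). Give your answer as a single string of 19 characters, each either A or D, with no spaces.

Answer: AAAAAAADDDDDDDDDDDD

Derivation:
Simulating step by step:
  req#1 t=3ms: ALLOW
  req#2 t=3ms: ALLOW
  req#3 t=3ms: ALLOW
  req#4 t=3ms: ALLOW
  req#5 t=3ms: ALLOW
  req#6 t=3ms: ALLOW
  req#7 t=3ms: ALLOW
  req#8 t=3ms: DENY
  req#9 t=3ms: DENY
  req#10 t=3ms: DENY
  req#11 t=3ms: DENY
  req#12 t=3ms: DENY
  req#13 t=3ms: DENY
  req#14 t=3ms: DENY
  req#15 t=3ms: DENY
  req#16 t=3ms: DENY
  req#17 t=3ms: DENY
  req#18 t=3ms: DENY
  req#19 t=3ms: DENY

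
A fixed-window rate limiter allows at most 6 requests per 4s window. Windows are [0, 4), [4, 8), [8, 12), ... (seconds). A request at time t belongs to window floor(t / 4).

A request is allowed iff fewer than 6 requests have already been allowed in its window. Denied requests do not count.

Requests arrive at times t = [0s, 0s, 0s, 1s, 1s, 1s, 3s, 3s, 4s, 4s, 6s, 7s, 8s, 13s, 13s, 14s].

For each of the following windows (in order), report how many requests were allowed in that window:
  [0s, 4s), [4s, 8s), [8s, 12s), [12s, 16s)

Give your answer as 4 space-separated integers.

Processing requests:
  req#1 t=0s (window 0): ALLOW
  req#2 t=0s (window 0): ALLOW
  req#3 t=0s (window 0): ALLOW
  req#4 t=1s (window 0): ALLOW
  req#5 t=1s (window 0): ALLOW
  req#6 t=1s (window 0): ALLOW
  req#7 t=3s (window 0): DENY
  req#8 t=3s (window 0): DENY
  req#9 t=4s (window 1): ALLOW
  req#10 t=4s (window 1): ALLOW
  req#11 t=6s (window 1): ALLOW
  req#12 t=7s (window 1): ALLOW
  req#13 t=8s (window 2): ALLOW
  req#14 t=13s (window 3): ALLOW
  req#15 t=13s (window 3): ALLOW
  req#16 t=14s (window 3): ALLOW

Allowed counts by window: 6 4 1 3

Answer: 6 4 1 3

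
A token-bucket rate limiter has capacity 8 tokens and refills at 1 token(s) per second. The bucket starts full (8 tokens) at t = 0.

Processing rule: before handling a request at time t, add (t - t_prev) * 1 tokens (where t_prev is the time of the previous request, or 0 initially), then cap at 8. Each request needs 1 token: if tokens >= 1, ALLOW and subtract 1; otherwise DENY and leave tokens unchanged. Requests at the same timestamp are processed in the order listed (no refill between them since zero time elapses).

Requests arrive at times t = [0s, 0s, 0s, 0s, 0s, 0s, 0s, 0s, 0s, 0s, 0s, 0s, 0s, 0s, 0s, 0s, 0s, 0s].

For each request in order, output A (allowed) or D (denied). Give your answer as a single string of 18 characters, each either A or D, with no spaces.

Simulating step by step:
  req#1 t=0s: ALLOW
  req#2 t=0s: ALLOW
  req#3 t=0s: ALLOW
  req#4 t=0s: ALLOW
  req#5 t=0s: ALLOW
  req#6 t=0s: ALLOW
  req#7 t=0s: ALLOW
  req#8 t=0s: ALLOW
  req#9 t=0s: DENY
  req#10 t=0s: DENY
  req#11 t=0s: DENY
  req#12 t=0s: DENY
  req#13 t=0s: DENY
  req#14 t=0s: DENY
  req#15 t=0s: DENY
  req#16 t=0s: DENY
  req#17 t=0s: DENY
  req#18 t=0s: DENY

Answer: AAAAAAAADDDDDDDDDD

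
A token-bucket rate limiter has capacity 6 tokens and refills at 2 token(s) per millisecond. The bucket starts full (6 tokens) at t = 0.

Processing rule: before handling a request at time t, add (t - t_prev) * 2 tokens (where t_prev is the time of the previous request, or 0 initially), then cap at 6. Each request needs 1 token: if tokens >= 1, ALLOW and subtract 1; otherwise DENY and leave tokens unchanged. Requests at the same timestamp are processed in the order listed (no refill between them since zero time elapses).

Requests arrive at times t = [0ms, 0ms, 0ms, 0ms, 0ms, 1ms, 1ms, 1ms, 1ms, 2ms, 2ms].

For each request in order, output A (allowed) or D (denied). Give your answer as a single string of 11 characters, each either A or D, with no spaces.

Simulating step by step:
  req#1 t=0ms: ALLOW
  req#2 t=0ms: ALLOW
  req#3 t=0ms: ALLOW
  req#4 t=0ms: ALLOW
  req#5 t=0ms: ALLOW
  req#6 t=1ms: ALLOW
  req#7 t=1ms: ALLOW
  req#8 t=1ms: ALLOW
  req#9 t=1ms: DENY
  req#10 t=2ms: ALLOW
  req#11 t=2ms: ALLOW

Answer: AAAAAAAADAA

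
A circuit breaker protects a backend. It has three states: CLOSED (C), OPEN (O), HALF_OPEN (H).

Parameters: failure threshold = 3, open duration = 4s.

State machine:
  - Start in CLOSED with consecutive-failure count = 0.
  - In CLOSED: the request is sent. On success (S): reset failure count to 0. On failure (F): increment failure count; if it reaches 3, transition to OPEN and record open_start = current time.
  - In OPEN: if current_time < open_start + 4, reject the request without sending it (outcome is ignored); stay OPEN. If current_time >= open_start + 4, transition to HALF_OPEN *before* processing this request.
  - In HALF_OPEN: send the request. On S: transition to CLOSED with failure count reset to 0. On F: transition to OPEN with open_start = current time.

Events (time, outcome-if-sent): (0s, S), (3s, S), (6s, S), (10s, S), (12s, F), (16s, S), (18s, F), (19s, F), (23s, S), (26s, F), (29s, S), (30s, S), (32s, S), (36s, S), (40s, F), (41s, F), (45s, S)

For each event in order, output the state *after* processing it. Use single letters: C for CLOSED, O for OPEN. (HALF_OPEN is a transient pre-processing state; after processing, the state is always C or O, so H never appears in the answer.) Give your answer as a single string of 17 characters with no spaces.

Answer: CCCCCCCCCCCCCCCCC

Derivation:
State after each event:
  event#1 t=0s outcome=S: state=CLOSED
  event#2 t=3s outcome=S: state=CLOSED
  event#3 t=6s outcome=S: state=CLOSED
  event#4 t=10s outcome=S: state=CLOSED
  event#5 t=12s outcome=F: state=CLOSED
  event#6 t=16s outcome=S: state=CLOSED
  event#7 t=18s outcome=F: state=CLOSED
  event#8 t=19s outcome=F: state=CLOSED
  event#9 t=23s outcome=S: state=CLOSED
  event#10 t=26s outcome=F: state=CLOSED
  event#11 t=29s outcome=S: state=CLOSED
  event#12 t=30s outcome=S: state=CLOSED
  event#13 t=32s outcome=S: state=CLOSED
  event#14 t=36s outcome=S: state=CLOSED
  event#15 t=40s outcome=F: state=CLOSED
  event#16 t=41s outcome=F: state=CLOSED
  event#17 t=45s outcome=S: state=CLOSED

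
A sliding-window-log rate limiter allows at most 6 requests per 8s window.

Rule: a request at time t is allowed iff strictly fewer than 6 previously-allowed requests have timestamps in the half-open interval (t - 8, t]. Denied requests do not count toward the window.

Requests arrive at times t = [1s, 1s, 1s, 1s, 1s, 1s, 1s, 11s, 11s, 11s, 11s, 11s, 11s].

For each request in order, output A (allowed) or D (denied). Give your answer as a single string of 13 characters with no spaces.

Tracking allowed requests in the window:
  req#1 t=1s: ALLOW
  req#2 t=1s: ALLOW
  req#3 t=1s: ALLOW
  req#4 t=1s: ALLOW
  req#5 t=1s: ALLOW
  req#6 t=1s: ALLOW
  req#7 t=1s: DENY
  req#8 t=11s: ALLOW
  req#9 t=11s: ALLOW
  req#10 t=11s: ALLOW
  req#11 t=11s: ALLOW
  req#12 t=11s: ALLOW
  req#13 t=11s: ALLOW

Answer: AAAAAADAAAAAA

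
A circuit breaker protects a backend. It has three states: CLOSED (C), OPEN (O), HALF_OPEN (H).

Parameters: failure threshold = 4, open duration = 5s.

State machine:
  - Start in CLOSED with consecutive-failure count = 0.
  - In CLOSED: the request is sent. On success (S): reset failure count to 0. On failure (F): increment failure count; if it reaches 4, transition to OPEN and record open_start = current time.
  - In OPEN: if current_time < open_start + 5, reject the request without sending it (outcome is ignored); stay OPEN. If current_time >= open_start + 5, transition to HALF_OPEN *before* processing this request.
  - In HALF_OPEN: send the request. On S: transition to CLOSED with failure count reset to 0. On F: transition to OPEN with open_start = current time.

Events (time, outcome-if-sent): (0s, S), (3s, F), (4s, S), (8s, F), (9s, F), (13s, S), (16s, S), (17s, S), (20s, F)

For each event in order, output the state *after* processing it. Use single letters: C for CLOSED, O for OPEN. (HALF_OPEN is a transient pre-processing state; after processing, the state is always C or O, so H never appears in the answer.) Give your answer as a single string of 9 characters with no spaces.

State after each event:
  event#1 t=0s outcome=S: state=CLOSED
  event#2 t=3s outcome=F: state=CLOSED
  event#3 t=4s outcome=S: state=CLOSED
  event#4 t=8s outcome=F: state=CLOSED
  event#5 t=9s outcome=F: state=CLOSED
  event#6 t=13s outcome=S: state=CLOSED
  event#7 t=16s outcome=S: state=CLOSED
  event#8 t=17s outcome=S: state=CLOSED
  event#9 t=20s outcome=F: state=CLOSED

Answer: CCCCCCCCC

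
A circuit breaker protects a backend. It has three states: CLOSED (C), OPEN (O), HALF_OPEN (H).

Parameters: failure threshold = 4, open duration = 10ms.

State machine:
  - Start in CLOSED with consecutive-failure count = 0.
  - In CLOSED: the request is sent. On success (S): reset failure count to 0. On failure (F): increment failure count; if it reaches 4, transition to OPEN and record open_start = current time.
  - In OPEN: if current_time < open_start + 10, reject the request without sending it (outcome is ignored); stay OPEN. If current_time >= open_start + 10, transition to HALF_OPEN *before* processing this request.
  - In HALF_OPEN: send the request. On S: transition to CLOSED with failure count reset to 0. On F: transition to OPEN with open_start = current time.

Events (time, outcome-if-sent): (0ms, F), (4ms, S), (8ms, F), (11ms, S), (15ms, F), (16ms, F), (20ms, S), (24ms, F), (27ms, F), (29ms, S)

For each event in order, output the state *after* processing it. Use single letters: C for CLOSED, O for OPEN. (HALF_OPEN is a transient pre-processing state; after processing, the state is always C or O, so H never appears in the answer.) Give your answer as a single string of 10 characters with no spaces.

Answer: CCCCCCCCCC

Derivation:
State after each event:
  event#1 t=0ms outcome=F: state=CLOSED
  event#2 t=4ms outcome=S: state=CLOSED
  event#3 t=8ms outcome=F: state=CLOSED
  event#4 t=11ms outcome=S: state=CLOSED
  event#5 t=15ms outcome=F: state=CLOSED
  event#6 t=16ms outcome=F: state=CLOSED
  event#7 t=20ms outcome=S: state=CLOSED
  event#8 t=24ms outcome=F: state=CLOSED
  event#9 t=27ms outcome=F: state=CLOSED
  event#10 t=29ms outcome=S: state=CLOSED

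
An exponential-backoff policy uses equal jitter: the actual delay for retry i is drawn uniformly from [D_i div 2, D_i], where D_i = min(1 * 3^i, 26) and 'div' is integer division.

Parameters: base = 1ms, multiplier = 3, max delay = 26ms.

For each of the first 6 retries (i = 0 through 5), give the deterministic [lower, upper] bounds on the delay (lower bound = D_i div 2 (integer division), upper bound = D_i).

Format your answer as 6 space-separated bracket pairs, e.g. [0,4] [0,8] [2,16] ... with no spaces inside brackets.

Computing bounds per retry:
  i=0: D_i=min(1*3^0,26)=1, bounds=[0,1]
  i=1: D_i=min(1*3^1,26)=3, bounds=[1,3]
  i=2: D_i=min(1*3^2,26)=9, bounds=[4,9]
  i=3: D_i=min(1*3^3,26)=26, bounds=[13,26]
  i=4: D_i=min(1*3^4,26)=26, bounds=[13,26]
  i=5: D_i=min(1*3^5,26)=26, bounds=[13,26]

Answer: [0,1] [1,3] [4,9] [13,26] [13,26] [13,26]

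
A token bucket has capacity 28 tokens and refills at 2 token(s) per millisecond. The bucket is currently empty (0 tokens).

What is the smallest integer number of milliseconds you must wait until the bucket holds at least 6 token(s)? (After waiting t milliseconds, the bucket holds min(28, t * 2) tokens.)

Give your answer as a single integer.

Answer: 3

Derivation:
Need t * 2 >= 6, so t >= 6/2.
Smallest integer t = ceil(6/2) = 3.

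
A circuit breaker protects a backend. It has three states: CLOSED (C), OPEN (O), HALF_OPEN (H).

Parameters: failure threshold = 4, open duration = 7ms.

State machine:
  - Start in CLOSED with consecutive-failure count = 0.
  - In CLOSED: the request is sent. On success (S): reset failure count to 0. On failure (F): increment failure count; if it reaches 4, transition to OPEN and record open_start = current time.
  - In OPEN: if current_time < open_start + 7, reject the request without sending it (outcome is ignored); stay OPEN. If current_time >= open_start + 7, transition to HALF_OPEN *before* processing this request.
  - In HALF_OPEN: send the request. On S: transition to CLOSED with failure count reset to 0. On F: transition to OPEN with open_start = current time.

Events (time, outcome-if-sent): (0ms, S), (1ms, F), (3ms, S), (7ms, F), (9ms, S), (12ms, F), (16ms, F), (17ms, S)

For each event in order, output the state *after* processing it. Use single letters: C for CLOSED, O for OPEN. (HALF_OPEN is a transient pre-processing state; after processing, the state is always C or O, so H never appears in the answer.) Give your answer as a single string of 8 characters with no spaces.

State after each event:
  event#1 t=0ms outcome=S: state=CLOSED
  event#2 t=1ms outcome=F: state=CLOSED
  event#3 t=3ms outcome=S: state=CLOSED
  event#4 t=7ms outcome=F: state=CLOSED
  event#5 t=9ms outcome=S: state=CLOSED
  event#6 t=12ms outcome=F: state=CLOSED
  event#7 t=16ms outcome=F: state=CLOSED
  event#8 t=17ms outcome=S: state=CLOSED

Answer: CCCCCCCC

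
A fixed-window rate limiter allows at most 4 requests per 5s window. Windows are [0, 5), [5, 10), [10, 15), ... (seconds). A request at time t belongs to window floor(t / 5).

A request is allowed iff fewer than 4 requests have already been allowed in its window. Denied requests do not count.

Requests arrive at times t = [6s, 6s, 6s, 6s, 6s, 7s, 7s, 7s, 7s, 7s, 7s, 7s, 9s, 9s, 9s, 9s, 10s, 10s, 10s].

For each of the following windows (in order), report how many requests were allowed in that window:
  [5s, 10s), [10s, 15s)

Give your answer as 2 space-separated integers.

Processing requests:
  req#1 t=6s (window 1): ALLOW
  req#2 t=6s (window 1): ALLOW
  req#3 t=6s (window 1): ALLOW
  req#4 t=6s (window 1): ALLOW
  req#5 t=6s (window 1): DENY
  req#6 t=7s (window 1): DENY
  req#7 t=7s (window 1): DENY
  req#8 t=7s (window 1): DENY
  req#9 t=7s (window 1): DENY
  req#10 t=7s (window 1): DENY
  req#11 t=7s (window 1): DENY
  req#12 t=7s (window 1): DENY
  req#13 t=9s (window 1): DENY
  req#14 t=9s (window 1): DENY
  req#15 t=9s (window 1): DENY
  req#16 t=9s (window 1): DENY
  req#17 t=10s (window 2): ALLOW
  req#18 t=10s (window 2): ALLOW
  req#19 t=10s (window 2): ALLOW

Allowed counts by window: 4 3

Answer: 4 3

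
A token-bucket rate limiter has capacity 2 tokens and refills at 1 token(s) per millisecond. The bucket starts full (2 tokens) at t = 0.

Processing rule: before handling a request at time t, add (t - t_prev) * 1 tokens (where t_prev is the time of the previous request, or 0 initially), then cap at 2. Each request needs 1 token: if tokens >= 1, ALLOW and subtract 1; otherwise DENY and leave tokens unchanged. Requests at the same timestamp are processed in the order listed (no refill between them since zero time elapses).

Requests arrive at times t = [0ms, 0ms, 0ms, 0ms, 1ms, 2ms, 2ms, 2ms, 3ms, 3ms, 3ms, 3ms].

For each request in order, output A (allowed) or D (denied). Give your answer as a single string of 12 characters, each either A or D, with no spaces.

Simulating step by step:
  req#1 t=0ms: ALLOW
  req#2 t=0ms: ALLOW
  req#3 t=0ms: DENY
  req#4 t=0ms: DENY
  req#5 t=1ms: ALLOW
  req#6 t=2ms: ALLOW
  req#7 t=2ms: DENY
  req#8 t=2ms: DENY
  req#9 t=3ms: ALLOW
  req#10 t=3ms: DENY
  req#11 t=3ms: DENY
  req#12 t=3ms: DENY

Answer: AADDAADDADDD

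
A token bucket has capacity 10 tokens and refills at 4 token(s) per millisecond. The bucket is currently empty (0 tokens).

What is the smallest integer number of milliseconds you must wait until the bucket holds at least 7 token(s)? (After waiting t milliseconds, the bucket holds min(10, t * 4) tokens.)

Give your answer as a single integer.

Need t * 4 >= 7, so t >= 7/4.
Smallest integer t = ceil(7/4) = 2.

Answer: 2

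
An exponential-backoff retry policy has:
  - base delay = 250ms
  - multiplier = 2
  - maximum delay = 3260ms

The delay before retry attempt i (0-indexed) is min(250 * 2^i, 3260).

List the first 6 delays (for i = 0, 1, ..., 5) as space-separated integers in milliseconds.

Computing each delay:
  i=0: min(250*2^0, 3260) = 250
  i=1: min(250*2^1, 3260) = 500
  i=2: min(250*2^2, 3260) = 1000
  i=3: min(250*2^3, 3260) = 2000
  i=4: min(250*2^4, 3260) = 3260
  i=5: min(250*2^5, 3260) = 3260

Answer: 250 500 1000 2000 3260 3260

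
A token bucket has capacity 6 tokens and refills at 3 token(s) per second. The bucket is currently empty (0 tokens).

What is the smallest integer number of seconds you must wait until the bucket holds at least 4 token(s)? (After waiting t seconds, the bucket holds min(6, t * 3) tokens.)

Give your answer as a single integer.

Need t * 3 >= 4, so t >= 4/3.
Smallest integer t = ceil(4/3) = 2.

Answer: 2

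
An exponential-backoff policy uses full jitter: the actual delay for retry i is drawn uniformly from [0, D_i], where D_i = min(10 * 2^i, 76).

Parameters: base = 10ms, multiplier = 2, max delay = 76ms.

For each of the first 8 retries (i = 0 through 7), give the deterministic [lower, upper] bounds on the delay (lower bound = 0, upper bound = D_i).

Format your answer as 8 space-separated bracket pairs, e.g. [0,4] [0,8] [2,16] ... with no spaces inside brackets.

Answer: [0,10] [0,20] [0,40] [0,76] [0,76] [0,76] [0,76] [0,76]

Derivation:
Computing bounds per retry:
  i=0: D_i=min(10*2^0,76)=10, bounds=[0,10]
  i=1: D_i=min(10*2^1,76)=20, bounds=[0,20]
  i=2: D_i=min(10*2^2,76)=40, bounds=[0,40]
  i=3: D_i=min(10*2^3,76)=76, bounds=[0,76]
  i=4: D_i=min(10*2^4,76)=76, bounds=[0,76]
  i=5: D_i=min(10*2^5,76)=76, bounds=[0,76]
  i=6: D_i=min(10*2^6,76)=76, bounds=[0,76]
  i=7: D_i=min(10*2^7,76)=76, bounds=[0,76]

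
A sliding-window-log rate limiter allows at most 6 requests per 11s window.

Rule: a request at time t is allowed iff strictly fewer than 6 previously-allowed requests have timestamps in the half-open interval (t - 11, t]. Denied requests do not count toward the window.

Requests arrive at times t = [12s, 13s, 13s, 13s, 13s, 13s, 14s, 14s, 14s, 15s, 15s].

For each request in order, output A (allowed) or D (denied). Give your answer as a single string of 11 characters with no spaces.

Answer: AAAAAADDDDD

Derivation:
Tracking allowed requests in the window:
  req#1 t=12s: ALLOW
  req#2 t=13s: ALLOW
  req#3 t=13s: ALLOW
  req#4 t=13s: ALLOW
  req#5 t=13s: ALLOW
  req#6 t=13s: ALLOW
  req#7 t=14s: DENY
  req#8 t=14s: DENY
  req#9 t=14s: DENY
  req#10 t=15s: DENY
  req#11 t=15s: DENY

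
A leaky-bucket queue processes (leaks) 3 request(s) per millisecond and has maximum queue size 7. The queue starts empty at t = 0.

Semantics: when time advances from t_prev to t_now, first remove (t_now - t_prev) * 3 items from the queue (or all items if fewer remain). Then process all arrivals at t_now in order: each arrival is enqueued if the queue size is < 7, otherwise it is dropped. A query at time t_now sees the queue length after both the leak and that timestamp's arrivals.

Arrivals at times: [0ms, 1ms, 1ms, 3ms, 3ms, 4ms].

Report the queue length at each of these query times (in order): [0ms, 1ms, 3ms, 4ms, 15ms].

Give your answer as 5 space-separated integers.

Queue lengths at query times:
  query t=0ms: backlog = 1
  query t=1ms: backlog = 2
  query t=3ms: backlog = 2
  query t=4ms: backlog = 1
  query t=15ms: backlog = 0

Answer: 1 2 2 1 0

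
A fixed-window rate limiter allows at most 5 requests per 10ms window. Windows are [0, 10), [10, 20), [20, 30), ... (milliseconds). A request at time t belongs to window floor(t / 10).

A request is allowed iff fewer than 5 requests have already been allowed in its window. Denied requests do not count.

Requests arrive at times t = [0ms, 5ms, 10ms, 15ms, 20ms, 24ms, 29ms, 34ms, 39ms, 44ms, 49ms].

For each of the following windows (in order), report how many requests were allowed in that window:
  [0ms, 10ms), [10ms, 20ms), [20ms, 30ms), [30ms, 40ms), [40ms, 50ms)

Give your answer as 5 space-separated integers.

Answer: 2 2 3 2 2

Derivation:
Processing requests:
  req#1 t=0ms (window 0): ALLOW
  req#2 t=5ms (window 0): ALLOW
  req#3 t=10ms (window 1): ALLOW
  req#4 t=15ms (window 1): ALLOW
  req#5 t=20ms (window 2): ALLOW
  req#6 t=24ms (window 2): ALLOW
  req#7 t=29ms (window 2): ALLOW
  req#8 t=34ms (window 3): ALLOW
  req#9 t=39ms (window 3): ALLOW
  req#10 t=44ms (window 4): ALLOW
  req#11 t=49ms (window 4): ALLOW

Allowed counts by window: 2 2 3 2 2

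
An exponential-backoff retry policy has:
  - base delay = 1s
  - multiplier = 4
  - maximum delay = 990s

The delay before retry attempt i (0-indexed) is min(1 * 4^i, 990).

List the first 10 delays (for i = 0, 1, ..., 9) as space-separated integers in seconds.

Answer: 1 4 16 64 256 990 990 990 990 990

Derivation:
Computing each delay:
  i=0: min(1*4^0, 990) = 1
  i=1: min(1*4^1, 990) = 4
  i=2: min(1*4^2, 990) = 16
  i=3: min(1*4^3, 990) = 64
  i=4: min(1*4^4, 990) = 256
  i=5: min(1*4^5, 990) = 990
  i=6: min(1*4^6, 990) = 990
  i=7: min(1*4^7, 990) = 990
  i=8: min(1*4^8, 990) = 990
  i=9: min(1*4^9, 990) = 990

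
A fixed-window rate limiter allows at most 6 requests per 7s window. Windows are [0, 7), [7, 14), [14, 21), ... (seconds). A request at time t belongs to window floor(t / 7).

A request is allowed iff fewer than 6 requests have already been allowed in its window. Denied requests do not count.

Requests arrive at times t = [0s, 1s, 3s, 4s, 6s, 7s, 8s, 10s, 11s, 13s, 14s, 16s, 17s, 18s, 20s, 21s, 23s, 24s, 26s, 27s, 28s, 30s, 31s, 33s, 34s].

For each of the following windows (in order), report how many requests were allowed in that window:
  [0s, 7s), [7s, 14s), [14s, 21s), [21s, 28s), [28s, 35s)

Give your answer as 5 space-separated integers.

Answer: 5 5 5 5 5

Derivation:
Processing requests:
  req#1 t=0s (window 0): ALLOW
  req#2 t=1s (window 0): ALLOW
  req#3 t=3s (window 0): ALLOW
  req#4 t=4s (window 0): ALLOW
  req#5 t=6s (window 0): ALLOW
  req#6 t=7s (window 1): ALLOW
  req#7 t=8s (window 1): ALLOW
  req#8 t=10s (window 1): ALLOW
  req#9 t=11s (window 1): ALLOW
  req#10 t=13s (window 1): ALLOW
  req#11 t=14s (window 2): ALLOW
  req#12 t=16s (window 2): ALLOW
  req#13 t=17s (window 2): ALLOW
  req#14 t=18s (window 2): ALLOW
  req#15 t=20s (window 2): ALLOW
  req#16 t=21s (window 3): ALLOW
  req#17 t=23s (window 3): ALLOW
  req#18 t=24s (window 3): ALLOW
  req#19 t=26s (window 3): ALLOW
  req#20 t=27s (window 3): ALLOW
  req#21 t=28s (window 4): ALLOW
  req#22 t=30s (window 4): ALLOW
  req#23 t=31s (window 4): ALLOW
  req#24 t=33s (window 4): ALLOW
  req#25 t=34s (window 4): ALLOW

Allowed counts by window: 5 5 5 5 5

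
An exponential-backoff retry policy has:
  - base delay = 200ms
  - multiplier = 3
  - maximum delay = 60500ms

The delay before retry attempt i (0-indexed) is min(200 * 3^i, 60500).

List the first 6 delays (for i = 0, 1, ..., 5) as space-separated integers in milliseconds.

Computing each delay:
  i=0: min(200*3^0, 60500) = 200
  i=1: min(200*3^1, 60500) = 600
  i=2: min(200*3^2, 60500) = 1800
  i=3: min(200*3^3, 60500) = 5400
  i=4: min(200*3^4, 60500) = 16200
  i=5: min(200*3^5, 60500) = 48600

Answer: 200 600 1800 5400 16200 48600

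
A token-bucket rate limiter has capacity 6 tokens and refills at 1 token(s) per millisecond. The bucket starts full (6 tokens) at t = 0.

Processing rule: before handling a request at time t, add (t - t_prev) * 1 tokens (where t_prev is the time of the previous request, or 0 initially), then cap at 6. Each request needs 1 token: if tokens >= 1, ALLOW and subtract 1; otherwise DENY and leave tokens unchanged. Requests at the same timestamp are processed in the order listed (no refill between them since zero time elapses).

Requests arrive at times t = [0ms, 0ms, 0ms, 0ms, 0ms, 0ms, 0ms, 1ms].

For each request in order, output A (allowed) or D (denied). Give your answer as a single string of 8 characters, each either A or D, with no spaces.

Answer: AAAAAADA

Derivation:
Simulating step by step:
  req#1 t=0ms: ALLOW
  req#2 t=0ms: ALLOW
  req#3 t=0ms: ALLOW
  req#4 t=0ms: ALLOW
  req#5 t=0ms: ALLOW
  req#6 t=0ms: ALLOW
  req#7 t=0ms: DENY
  req#8 t=1ms: ALLOW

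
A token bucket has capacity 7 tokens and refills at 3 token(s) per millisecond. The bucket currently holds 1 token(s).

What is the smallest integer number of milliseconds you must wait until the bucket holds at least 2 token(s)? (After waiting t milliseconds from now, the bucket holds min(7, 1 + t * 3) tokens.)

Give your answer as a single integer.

Answer: 1

Derivation:
Need 1 + t * 3 >= 2, so t >= 1/3.
Smallest integer t = ceil(1/3) = 1.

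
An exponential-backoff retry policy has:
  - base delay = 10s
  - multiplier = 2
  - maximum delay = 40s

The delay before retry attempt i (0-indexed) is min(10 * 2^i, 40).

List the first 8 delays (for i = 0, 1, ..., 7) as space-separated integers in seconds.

Computing each delay:
  i=0: min(10*2^0, 40) = 10
  i=1: min(10*2^1, 40) = 20
  i=2: min(10*2^2, 40) = 40
  i=3: min(10*2^3, 40) = 40
  i=4: min(10*2^4, 40) = 40
  i=5: min(10*2^5, 40) = 40
  i=6: min(10*2^6, 40) = 40
  i=7: min(10*2^7, 40) = 40

Answer: 10 20 40 40 40 40 40 40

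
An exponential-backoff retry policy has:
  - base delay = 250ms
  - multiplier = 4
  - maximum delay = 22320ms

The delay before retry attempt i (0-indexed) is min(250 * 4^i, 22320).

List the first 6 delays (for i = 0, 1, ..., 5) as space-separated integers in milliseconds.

Computing each delay:
  i=0: min(250*4^0, 22320) = 250
  i=1: min(250*4^1, 22320) = 1000
  i=2: min(250*4^2, 22320) = 4000
  i=3: min(250*4^3, 22320) = 16000
  i=4: min(250*4^4, 22320) = 22320
  i=5: min(250*4^5, 22320) = 22320

Answer: 250 1000 4000 16000 22320 22320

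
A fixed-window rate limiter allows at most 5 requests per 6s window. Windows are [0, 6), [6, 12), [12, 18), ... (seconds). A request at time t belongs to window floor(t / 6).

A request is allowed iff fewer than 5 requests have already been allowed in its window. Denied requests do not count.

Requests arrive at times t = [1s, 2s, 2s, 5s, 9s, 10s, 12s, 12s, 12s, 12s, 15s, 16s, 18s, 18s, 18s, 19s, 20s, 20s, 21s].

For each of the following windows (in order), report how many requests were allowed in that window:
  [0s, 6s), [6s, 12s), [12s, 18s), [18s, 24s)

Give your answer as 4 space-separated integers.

Processing requests:
  req#1 t=1s (window 0): ALLOW
  req#2 t=2s (window 0): ALLOW
  req#3 t=2s (window 0): ALLOW
  req#4 t=5s (window 0): ALLOW
  req#5 t=9s (window 1): ALLOW
  req#6 t=10s (window 1): ALLOW
  req#7 t=12s (window 2): ALLOW
  req#8 t=12s (window 2): ALLOW
  req#9 t=12s (window 2): ALLOW
  req#10 t=12s (window 2): ALLOW
  req#11 t=15s (window 2): ALLOW
  req#12 t=16s (window 2): DENY
  req#13 t=18s (window 3): ALLOW
  req#14 t=18s (window 3): ALLOW
  req#15 t=18s (window 3): ALLOW
  req#16 t=19s (window 3): ALLOW
  req#17 t=20s (window 3): ALLOW
  req#18 t=20s (window 3): DENY
  req#19 t=21s (window 3): DENY

Allowed counts by window: 4 2 5 5

Answer: 4 2 5 5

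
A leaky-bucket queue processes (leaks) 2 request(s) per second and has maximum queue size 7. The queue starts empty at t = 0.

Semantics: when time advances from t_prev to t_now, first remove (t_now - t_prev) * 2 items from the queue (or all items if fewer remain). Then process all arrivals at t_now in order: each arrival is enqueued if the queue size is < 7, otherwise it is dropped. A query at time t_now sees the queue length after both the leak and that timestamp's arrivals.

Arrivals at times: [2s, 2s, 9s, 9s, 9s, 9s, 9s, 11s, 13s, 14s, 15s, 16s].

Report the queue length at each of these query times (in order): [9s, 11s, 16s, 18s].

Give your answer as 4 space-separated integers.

Queue lengths at query times:
  query t=9s: backlog = 5
  query t=11s: backlog = 2
  query t=16s: backlog = 1
  query t=18s: backlog = 0

Answer: 5 2 1 0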